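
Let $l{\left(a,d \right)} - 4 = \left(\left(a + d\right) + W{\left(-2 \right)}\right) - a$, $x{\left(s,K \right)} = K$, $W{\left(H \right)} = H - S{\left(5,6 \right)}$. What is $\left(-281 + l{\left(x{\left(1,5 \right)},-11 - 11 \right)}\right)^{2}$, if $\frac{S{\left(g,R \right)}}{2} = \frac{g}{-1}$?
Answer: $84681$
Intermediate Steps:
$S{\left(g,R \right)} = - 2 g$ ($S{\left(g,R \right)} = 2 \frac{g}{-1} = 2 g \left(-1\right) = 2 \left(- g\right) = - 2 g$)
$W{\left(H \right)} = 10 + H$ ($W{\left(H \right)} = H - \left(-2\right) 5 = H - -10 = H + 10 = 10 + H$)
$l{\left(a,d \right)} = 12 + d$ ($l{\left(a,d \right)} = 4 - \left(-8 - d\right) = 4 + \left(8 + d\right) = 12 + d$)
$\left(-281 + l{\left(x{\left(1,5 \right)},-11 - 11 \right)}\right)^{2} = \left(-281 + \left(12 - 22\right)\right)^{2} = \left(-281 - 10\right)^{2} = \left(-291\right)^{2} = 84681$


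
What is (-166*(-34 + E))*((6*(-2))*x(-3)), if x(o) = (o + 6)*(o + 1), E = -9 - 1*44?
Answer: 1039824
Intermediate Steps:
E = -53 (E = -9 - 44 = -53)
x(o) = (1 + o)*(6 + o) (x(o) = (6 + o)*(1 + o) = (1 + o)*(6 + o))
(-166*(-34 + E))*((6*(-2))*x(-3)) = (-166*(-34 - 53))*((6*(-2))*(6 + (-3)**2 + 7*(-3))) = (-166*(-87))*(-12*(6 + 9 - 21)) = 14442*(-12*(-6)) = 14442*72 = 1039824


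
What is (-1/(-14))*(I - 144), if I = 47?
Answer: -97/14 ≈ -6.9286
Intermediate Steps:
(-1/(-14))*(I - 144) = (-1/(-14))*(47 - 144) = -1*(-1/14)*(-97) = (1/14)*(-97) = -97/14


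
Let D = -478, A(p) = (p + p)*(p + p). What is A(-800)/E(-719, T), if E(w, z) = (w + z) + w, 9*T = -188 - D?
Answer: -5760000/3163 ≈ -1821.1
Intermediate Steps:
A(p) = 4*p² (A(p) = (2*p)*(2*p) = 4*p²)
T = 290/9 (T = (-188 - 1*(-478))/9 = (-188 + 478)/9 = (⅑)*290 = 290/9 ≈ 32.222)
E(w, z) = z + 2*w
A(-800)/E(-719, T) = (4*(-800)²)/(290/9 + 2*(-719)) = (4*640000)/(290/9 - 1438) = 2560000/(-12652/9) = 2560000*(-9/12652) = -5760000/3163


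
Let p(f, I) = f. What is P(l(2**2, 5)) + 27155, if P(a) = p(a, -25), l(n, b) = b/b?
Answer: 27156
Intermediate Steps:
l(n, b) = 1
P(a) = a
P(l(2**2, 5)) + 27155 = 1 + 27155 = 27156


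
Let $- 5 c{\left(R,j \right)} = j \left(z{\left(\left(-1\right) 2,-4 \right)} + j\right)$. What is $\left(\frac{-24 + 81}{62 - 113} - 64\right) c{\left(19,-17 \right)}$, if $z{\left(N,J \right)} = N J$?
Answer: $\frac{9963}{5} \approx 1992.6$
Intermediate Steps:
$z{\left(N,J \right)} = J N$
$c{\left(R,j \right)} = - \frac{j \left(8 + j\right)}{5}$ ($c{\left(R,j \right)} = - \frac{j \left(- 4 \left(\left(-1\right) 2\right) + j\right)}{5} = - \frac{j \left(\left(-4\right) \left(-2\right) + j\right)}{5} = - \frac{j \left(8 + j\right)}{5}$)
$\left(\frac{-24 + 81}{62 - 113} - 64\right) c{\left(19,-17 \right)} = \left(\frac{-24 + 81}{62 - 113} - 64\right) \left(\left(- \frac{1}{5}\right) \left(-17\right) \left(8 - 17\right)\right) = \left(\frac{57}{-51} - 64\right) \left(\left(- \frac{1}{5}\right) \left(-17\right) \left(-9\right)\right) = \left(57 \left(- \frac{1}{51}\right) - 64\right) \left(- \frac{153}{5}\right) = \left(- \frac{19}{17} - 64\right) \left(- \frac{153}{5}\right) = \left(- \frac{1107}{17}\right) \left(- \frac{153}{5}\right) = \frac{9963}{5}$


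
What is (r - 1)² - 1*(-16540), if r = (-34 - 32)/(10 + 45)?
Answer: 413621/25 ≈ 16545.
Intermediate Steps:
r = -6/5 (r = -66/55 = -66*1/55 = -6/5 ≈ -1.2000)
(r - 1)² - 1*(-16540) = (-6/5 - 1)² - 1*(-16540) = (-11/5)² + 16540 = 121/25 + 16540 = 413621/25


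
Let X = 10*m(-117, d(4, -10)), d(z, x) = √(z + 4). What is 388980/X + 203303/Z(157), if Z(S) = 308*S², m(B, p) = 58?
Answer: 147660603295/220164868 ≈ 670.68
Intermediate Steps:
d(z, x) = √(4 + z)
X = 580 (X = 10*58 = 580)
388980/X + 203303/Z(157) = 388980/580 + 203303/((308*157²)) = 388980*(1/580) + 203303/((308*24649)) = 19449/29 + 203303/7591892 = 147660603295/220164868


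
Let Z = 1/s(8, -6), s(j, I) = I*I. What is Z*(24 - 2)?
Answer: 11/18 ≈ 0.61111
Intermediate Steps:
s(j, I) = I**2
Z = 1/36 (Z = 1/((-6)**2) = 1/36 ≈ 0.027778)
Z*(24 - 2) = (24 - 2)/36 = (1/36)*22 = 11/18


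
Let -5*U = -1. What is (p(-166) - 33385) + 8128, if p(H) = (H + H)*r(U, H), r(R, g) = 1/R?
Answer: -26917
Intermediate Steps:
U = ⅕ (U = -⅕*(-1) = ⅕ ≈ 0.20000)
p(H) = 10*H (p(H) = (H + H)/(⅕) = (2*H)*5 = 10*H)
(p(-166) - 33385) + 8128 = (10*(-166) - 33385) + 8128 = (-1660 - 33385) + 8128 = -35045 + 8128 = -26917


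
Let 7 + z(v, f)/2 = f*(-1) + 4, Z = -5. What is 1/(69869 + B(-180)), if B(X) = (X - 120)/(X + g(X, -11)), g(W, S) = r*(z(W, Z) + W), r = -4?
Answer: 131/9152764 ≈ 1.4313e-5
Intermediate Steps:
z(v, f) = -6 - 2*f (z(v, f) = -14 + 2*(f*(-1) + 4) = -14 + 2*(-f + 4) = -14 + 2*(4 - f) = -14 + (8 - 2*f) = -6 - 2*f)
g(W, S) = -16 - 4*W (g(W, S) = -4*((-6 - 2*(-5)) + W) = -4*((-6 + 10) + W) = -4*(4 + W) = -16 - 4*W)
B(X) = (-120 + X)/(-16 - 3*X) (B(X) = (X - 120)/(X + (-16 - 4*X)) = (-120 + X)/(-16 - 3*X))
1/(69869 + B(-180)) = 1/(69869 + (120 - 1*(-180))/(16 + 3*(-180))) = 1/(69869 + (120 + 180)/(16 - 540)) = 1/(69869 + 300/(-524)) = 1/(69869 - 1/524*300) = 1/(69869 - 75/131) = 1/(9152764/131) = 131/9152764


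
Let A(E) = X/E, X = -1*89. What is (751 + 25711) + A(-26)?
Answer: 688101/26 ≈ 26465.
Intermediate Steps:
X = -89
A(E) = -89/E
(751 + 25711) + A(-26) = (751 + 25711) - 89/(-26) = 26462 - 89*(-1/26) = 26462 + 89/26 = 688101/26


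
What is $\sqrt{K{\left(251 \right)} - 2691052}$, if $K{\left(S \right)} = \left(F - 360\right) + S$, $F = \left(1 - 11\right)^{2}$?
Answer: $i \sqrt{2691061} \approx 1640.4 i$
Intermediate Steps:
$F = 100$ ($F = \left(-10\right)^{2} = 100$)
$K{\left(S \right)} = -260 + S$ ($K{\left(S \right)} = \left(100 - 360\right) + S = -260 + S$)
$\sqrt{K{\left(251 \right)} - 2691052} = \sqrt{\left(-260 + 251\right) - 2691052} = \sqrt{-9 - 2691052} = \sqrt{-2691061} = i \sqrt{2691061}$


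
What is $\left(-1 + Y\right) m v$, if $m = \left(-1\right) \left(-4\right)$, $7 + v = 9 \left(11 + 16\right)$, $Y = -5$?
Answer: $-5664$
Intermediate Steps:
$v = 236$ ($v = -7 + 9 \left(11 + 16\right) = -7 + 9 \cdot 27 = -7 + 243 = 236$)
$m = 4$
$\left(-1 + Y\right) m v = \left(-1 - 5\right) 4 \cdot 236 = \left(-6\right) 4 \cdot 236 = \left(-24\right) 236 = -5664$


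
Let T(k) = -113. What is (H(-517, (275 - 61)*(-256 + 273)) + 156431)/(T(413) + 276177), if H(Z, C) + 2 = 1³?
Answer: 78215/138032 ≈ 0.56664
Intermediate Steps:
H(Z, C) = -1 (H(Z, C) = -2 + 1³ = -2 + 1 = -1)
(H(-517, (275 - 61)*(-256 + 273)) + 156431)/(T(413) + 276177) = (-1 + 156431)/(-113 + 276177) = 156430/276064 = 156430*(1/276064) = 78215/138032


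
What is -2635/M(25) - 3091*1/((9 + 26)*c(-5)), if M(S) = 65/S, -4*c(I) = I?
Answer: -2466357/2275 ≈ -1084.1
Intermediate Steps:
c(I) = -I/4
-2635/M(25) - 3091*1/((9 + 26)*c(-5)) = -2635/(65/25) - 3091*4/(5*(9 + 26)) = -2635/(65*(1/25)) - 3091/(35*(5/4)) = -2635/13/5 - 3091/175/4 = -2635*5/13 - 3091*4/175 = -13175/13 - 12364/175 = -2466357/2275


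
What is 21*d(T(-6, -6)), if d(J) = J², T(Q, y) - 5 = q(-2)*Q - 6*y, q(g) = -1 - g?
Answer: 25725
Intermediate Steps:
T(Q, y) = 5 + Q - 6*y (T(Q, y) = 5 + ((-1 - 1*(-2))*Q - 6*y) = 5 + ((-1 + 2)*Q - 6*y) = 5 + (1*Q - 6*y) = 5 + (Q - 6*y) = 5 + Q - 6*y)
21*d(T(-6, -6)) = 21*(5 - 6 - 6*(-6))² = 21*(5 - 6 + 36)² = 21*35² = 21*1225 = 25725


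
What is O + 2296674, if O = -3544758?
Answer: -1248084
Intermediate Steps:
O + 2296674 = -3544758 + 2296674 = -1248084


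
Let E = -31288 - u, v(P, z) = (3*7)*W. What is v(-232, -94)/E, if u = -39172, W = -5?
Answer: -35/2628 ≈ -0.013318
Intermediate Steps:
v(P, z) = -105 (v(P, z) = (3*7)*(-5) = 21*(-5) = -105)
E = 7884 (E = -31288 - 1*(-39172) = -31288 + 39172 = 7884)
v(-232, -94)/E = -105/7884 = -105*1/7884 = -35/2628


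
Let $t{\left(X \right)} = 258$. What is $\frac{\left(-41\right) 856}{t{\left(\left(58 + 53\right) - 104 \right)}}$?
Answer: $- \frac{17548}{129} \approx -136.03$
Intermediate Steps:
$\frac{\left(-41\right) 856}{t{\left(\left(58 + 53\right) - 104 \right)}} = \frac{\left(-41\right) 856}{258} = \left(-35096\right) \frac{1}{258} = - \frac{17548}{129}$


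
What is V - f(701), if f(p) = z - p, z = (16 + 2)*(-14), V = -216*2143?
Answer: -461935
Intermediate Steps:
V = -462888
z = -252 (z = 18*(-14) = -252)
f(p) = -252 - p
V - f(701) = -462888 - (-252 - 1*701) = -462888 - (-252 - 701) = -462888 - 1*(-953) = -462888 + 953 = -461935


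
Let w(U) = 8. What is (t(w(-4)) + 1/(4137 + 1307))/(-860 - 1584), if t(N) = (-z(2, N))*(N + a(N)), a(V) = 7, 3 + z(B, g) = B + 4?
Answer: 244979/13305136 ≈ 0.018412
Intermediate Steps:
z(B, g) = 1 + B (z(B, g) = -3 + (B + 4) = -3 + (4 + B) = 1 + B)
t(N) = -21 - 3*N (t(N) = (-(1 + 2))*(N + 7) = (-1*3)*(7 + N) = -3*(7 + N) = -21 - 3*N)
(t(w(-4)) + 1/(4137 + 1307))/(-860 - 1584) = ((-21 - 3*8) + 1/(4137 + 1307))/(-860 - 1584) = ((-21 - 24) + 1/5444)/(-2444) = (-45 + 1/5444)*(-1/2444) = -244979/5444*(-1/2444) = 244979/13305136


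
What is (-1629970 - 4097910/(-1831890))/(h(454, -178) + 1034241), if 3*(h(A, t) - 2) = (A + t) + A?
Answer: -298592164539/189506516917 ≈ -1.5756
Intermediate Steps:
h(A, t) = 2 + t/3 + 2*A/3 (h(A, t) = 2 + ((A + t) + A)/3 = 2 + (t + 2*A)/3 = 2 + (t/3 + 2*A/3) = 2 + t/3 + 2*A/3)
(-1629970 - 4097910/(-1831890))/(h(454, -178) + 1034241) = (-1629970 - 4097910/(-1831890))/((2 + (⅓)*(-178) + (⅔)*454) + 1034241) = (-1629970 - 4097910*(-1/1831890))/((2 - 178/3 + 908/3) + 1034241) = (-1629970 + 136597/61063)/(736/3 + 1034241) = -99530721513/(61063*3103459/3) = -99530721513/61063*3/3103459 = -298592164539/189506516917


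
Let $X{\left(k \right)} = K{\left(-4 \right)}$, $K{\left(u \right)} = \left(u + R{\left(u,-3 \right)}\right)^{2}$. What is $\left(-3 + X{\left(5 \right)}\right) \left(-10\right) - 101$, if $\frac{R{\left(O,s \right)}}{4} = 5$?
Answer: $-2631$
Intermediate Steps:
$R{\left(O,s \right)} = 20$ ($R{\left(O,s \right)} = 4 \cdot 5 = 20$)
$K{\left(u \right)} = \left(20 + u\right)^{2}$ ($K{\left(u \right)} = \left(u + 20\right)^{2} = \left(20 + u\right)^{2}$)
$X{\left(k \right)} = 256$ ($X{\left(k \right)} = \left(20 - 4\right)^{2} = 16^{2} = 256$)
$\left(-3 + X{\left(5 \right)}\right) \left(-10\right) - 101 = \left(-3 + 256\right) \left(-10\right) - 101 = 253 \left(-10\right) - 101 = -2530 - 101 = -2631$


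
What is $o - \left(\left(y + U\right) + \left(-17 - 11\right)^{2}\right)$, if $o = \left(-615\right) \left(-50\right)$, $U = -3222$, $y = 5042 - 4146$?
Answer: $32292$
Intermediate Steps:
$y = 896$ ($y = 5042 - 4146 = 896$)
$o = 30750$
$o - \left(\left(y + U\right) + \left(-17 - 11\right)^{2}\right) = 30750 - \left(\left(896 - 3222\right) + \left(-17 - 11\right)^{2}\right) = 30750 - \left(-2326 + \left(-28\right)^{2}\right) = 30750 - \left(-2326 + 784\right) = 30750 - -1542 = 30750 + 1542 = 32292$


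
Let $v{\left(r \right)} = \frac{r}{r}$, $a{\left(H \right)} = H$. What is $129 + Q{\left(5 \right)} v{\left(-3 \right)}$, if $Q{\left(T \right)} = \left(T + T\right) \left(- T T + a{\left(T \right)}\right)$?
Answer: $-71$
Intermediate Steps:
$Q{\left(T \right)} = 2 T \left(T - T^{2}\right)$ ($Q{\left(T \right)} = \left(T + T\right) \left(- T T + T\right) = 2 T \left(- T^{2} + T\right) = 2 T \left(T - T^{2}\right)$)
$v{\left(r \right)} = 1$
$129 + Q{\left(5 \right)} v{\left(-3 \right)} = 129 + 2 \cdot 5^{2} \left(1 - 5\right) 1 = 129 + 2 \cdot 25 \left(1 - 5\right) 1 = 129 + 2 \cdot 25 \left(-4\right) 1 = 129 - 200 = -71$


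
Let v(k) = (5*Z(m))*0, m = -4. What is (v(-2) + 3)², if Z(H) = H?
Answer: 9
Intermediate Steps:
v(k) = 0 (v(k) = (5*(-4))*0 = -20*0 = 0)
(v(-2) + 3)² = (0 + 3)² = 3² = 9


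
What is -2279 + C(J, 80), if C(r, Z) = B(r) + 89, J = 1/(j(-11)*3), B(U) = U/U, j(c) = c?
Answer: -2189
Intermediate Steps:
B(U) = 1
J = -1/33 (J = 1/(-11*3) = -1/11*⅓ = -1/33 ≈ -0.030303)
C(r, Z) = 90 (C(r, Z) = 1 + 89 = 90)
-2279 + C(J, 80) = -2279 + 90 = -2189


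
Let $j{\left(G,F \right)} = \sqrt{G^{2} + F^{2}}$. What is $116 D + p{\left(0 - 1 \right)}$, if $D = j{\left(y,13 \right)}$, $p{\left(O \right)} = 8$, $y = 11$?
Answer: $8 + 116 \sqrt{290} \approx 1983.4$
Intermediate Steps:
$j{\left(G,F \right)} = \sqrt{F^{2} + G^{2}}$
$D = \sqrt{290}$ ($D = \sqrt{13^{2} + 11^{2}} = \sqrt{169 + 121} = \sqrt{290} \approx 17.029$)
$116 D + p{\left(0 - 1 \right)} = 116 \sqrt{290} + 8 = 8 + 116 \sqrt{290}$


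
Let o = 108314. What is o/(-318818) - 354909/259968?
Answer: -23551591919/13813746304 ≈ -1.7049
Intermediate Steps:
o/(-318818) - 354909/259968 = 108314/(-318818) - 354909/259968 = 108314*(-1/318818) - 354909*1/259968 = -54157/159409 - 118303/86656 = -23551591919/13813746304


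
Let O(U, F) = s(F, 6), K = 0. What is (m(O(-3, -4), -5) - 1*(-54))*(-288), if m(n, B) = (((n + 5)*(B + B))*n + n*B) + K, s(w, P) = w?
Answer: -32832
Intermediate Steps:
O(U, F) = F
m(n, B) = B*n + 2*B*n*(5 + n) (m(n, B) = (((n + 5)*(B + B))*n + n*B) + 0 = (((5 + n)*(2*B))*n + B*n) + 0 = ((2*B*(5 + n))*n + B*n) + 0 = (2*B*n*(5 + n) + B*n) + 0 = (B*n + 2*B*n*(5 + n)) + 0 = B*n + 2*B*n*(5 + n))
(m(O(-3, -4), -5) - 1*(-54))*(-288) = (-5*(-4)*(11 + 2*(-4)) - 1*(-54))*(-288) = (-5*(-4)*(11 - 8) + 54)*(-288) = (-5*(-4)*3 + 54)*(-288) = (60 + 54)*(-288) = 114*(-288) = -32832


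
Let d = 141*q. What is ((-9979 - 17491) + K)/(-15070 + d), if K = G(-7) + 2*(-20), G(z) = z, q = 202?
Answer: -3931/1916 ≈ -2.0517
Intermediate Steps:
d = 28482 (d = 141*202 = 28482)
K = -47 (K = -7 + 2*(-20) = -7 - 40 = -47)
((-9979 - 17491) + K)/(-15070 + d) = ((-9979 - 17491) - 47)/(-15070 + 28482) = (-27470 - 47)/13412 = -27517*1/13412 = -3931/1916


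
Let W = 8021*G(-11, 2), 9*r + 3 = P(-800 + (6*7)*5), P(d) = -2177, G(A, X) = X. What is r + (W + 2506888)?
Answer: 22704190/9 ≈ 2.5227e+6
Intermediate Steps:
r = -2180/9 (r = -⅓ + (⅑)*(-2177) = -⅓ - 2177/9 = -2180/9 ≈ -242.22)
W = 16042 (W = 8021*2 = 16042)
r + (W + 2506888) = -2180/9 + (16042 + 2506888) = -2180/9 + 2522930 = 22704190/9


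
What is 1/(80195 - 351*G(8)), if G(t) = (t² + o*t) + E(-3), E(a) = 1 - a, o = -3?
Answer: 1/64751 ≈ 1.5444e-5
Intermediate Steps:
G(t) = 4 + t² - 3*t (G(t) = (t² - 3*t) + (1 - 1*(-3)) = (t² - 3*t) + (1 + 3) = (t² - 3*t) + 4 = 4 + t² - 3*t)
1/(80195 - 351*G(8)) = 1/(80195 - 351*(4 + 8² - 3*8)) = 1/(80195 - 351*(4 + 64 - 24)) = 1/(80195 - 351*44) = 1/(80195 - 15444) = 1/64751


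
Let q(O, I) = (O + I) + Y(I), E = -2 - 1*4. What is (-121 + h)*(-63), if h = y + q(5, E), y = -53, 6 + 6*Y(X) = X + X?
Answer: 11214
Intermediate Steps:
Y(X) = -1 + X/3 (Y(X) = -1 + (X + X)/6 = -1 + (2*X)/6 = -1 + X/3)
E = -6 (E = -2 - 4 = -6)
q(O, I) = -1 + O + 4*I/3 (q(O, I) = (O + I) + (-1 + I/3) = (I + O) + (-1 + I/3) = -1 + O + 4*I/3)
h = -57 (h = -53 + (-1 + 5 + (4/3)*(-6)) = -53 + (-1 + 5 - 8) = -53 - 4 = -57)
(-121 + h)*(-63) = (-121 - 57)*(-63) = -178*(-63) = 11214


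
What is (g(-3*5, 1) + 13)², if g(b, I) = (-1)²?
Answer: 196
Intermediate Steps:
g(b, I) = 1
(g(-3*5, 1) + 13)² = (1 + 13)² = 14² = 196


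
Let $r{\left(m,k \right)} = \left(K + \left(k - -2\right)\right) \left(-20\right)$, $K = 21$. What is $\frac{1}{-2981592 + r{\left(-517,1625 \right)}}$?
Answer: $- \frac{1}{3014552} \approx -3.3172 \cdot 10^{-7}$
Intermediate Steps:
$r{\left(m,k \right)} = -460 - 20 k$ ($r{\left(m,k \right)} = \left(21 + \left(k - -2\right)\right) \left(-20\right) = \left(21 + \left(k + 2\right)\right) \left(-20\right) = \left(21 + \left(2 + k\right)\right) \left(-20\right) = \left(23 + k\right) \left(-20\right) = -460 - 20 k$)
$\frac{1}{-2981592 + r{\left(-517,1625 \right)}} = \frac{1}{-2981592 - 32960} = \frac{1}{-3014552} = - \frac{1}{3014552}$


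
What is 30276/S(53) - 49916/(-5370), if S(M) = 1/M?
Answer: 4308451138/2685 ≈ 1.6046e+6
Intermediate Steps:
30276/S(53) - 49916/(-5370) = 30276/(1/53) - 49916/(-5370) = 30276/(1/53) - 49916*(-1/5370) = 30276*53 + 24958/2685 = 1604628 + 24958/2685 = 4308451138/2685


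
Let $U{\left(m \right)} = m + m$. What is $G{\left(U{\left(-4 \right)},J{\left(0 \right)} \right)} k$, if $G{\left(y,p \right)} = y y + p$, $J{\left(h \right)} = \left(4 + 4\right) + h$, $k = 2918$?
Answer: $210096$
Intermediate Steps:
$J{\left(h \right)} = 8 + h$
$U{\left(m \right)} = 2 m$
$G{\left(y,p \right)} = p + y^{2}$ ($G{\left(y,p \right)} = y^{2} + p = p + y^{2}$)
$G{\left(U{\left(-4 \right)},J{\left(0 \right)} \right)} k = \left(\left(8 + 0\right) + \left(2 \left(-4\right)\right)^{2}\right) 2918 = \left(8 + \left(-8\right)^{2}\right) 2918 = \left(8 + 64\right) 2918 = 72 \cdot 2918 = 210096$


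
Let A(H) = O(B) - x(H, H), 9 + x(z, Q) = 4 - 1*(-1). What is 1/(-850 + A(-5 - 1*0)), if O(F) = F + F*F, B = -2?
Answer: -1/844 ≈ -0.0011848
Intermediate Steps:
x(z, Q) = -4 (x(z, Q) = -9 + (4 - 1*(-1)) = -9 + (4 + 1) = -9 + 5 = -4)
O(F) = F + F²
A(H) = 6 (A(H) = -2*(1 - 2) - 1*(-4) = -2*(-1) + 4 = 2 + 4 = 6)
1/(-850 + A(-5 - 1*0)) = 1/(-850 + 6) = 1/(-844) = -1/844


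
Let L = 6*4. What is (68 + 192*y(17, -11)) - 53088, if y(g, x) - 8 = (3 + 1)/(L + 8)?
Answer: -51460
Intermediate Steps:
L = 24
y(g, x) = 65/8 (y(g, x) = 8 + (3 + 1)/(24 + 8) = 8 + 4/32 = 8 + 4*(1/32) = 8 + ⅛ = 65/8)
(68 + 192*y(17, -11)) - 53088 = (68 + 192*(65/8)) - 53088 = (68 + 1560) - 53088 = 1628 - 53088 = -51460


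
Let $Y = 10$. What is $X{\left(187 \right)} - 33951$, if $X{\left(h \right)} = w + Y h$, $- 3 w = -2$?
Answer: $- \frac{96241}{3} \approx -32080.0$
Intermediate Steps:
$w = \frac{2}{3}$ ($w = \left(- \frac{1}{3}\right) \left(-2\right) = \frac{2}{3} \approx 0.66667$)
$X{\left(h \right)} = \frac{2}{3} + 10 h$
$X{\left(187 \right)} - 33951 = \left(\frac{2}{3} + 10 \cdot 187\right) - 33951 = \left(\frac{2}{3} + 1870\right) - 33951 = \frac{5612}{3} - 33951 = - \frac{96241}{3}$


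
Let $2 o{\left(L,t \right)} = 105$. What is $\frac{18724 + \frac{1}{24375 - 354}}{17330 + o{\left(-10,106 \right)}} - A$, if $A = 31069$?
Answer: $- \frac{5188902738215}{167018013} \approx -31068.0$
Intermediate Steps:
$o{\left(L,t \right)} = \frac{105}{2}$ ($o{\left(L,t \right)} = \frac{1}{2} \cdot 105 = \frac{105}{2}$)
$\frac{18724 + \frac{1}{24375 - 354}}{17330 + o{\left(-10,106 \right)}} - A = \frac{18724 + \frac{1}{24375 - 354}}{17330 + \frac{105}{2}} - 31069 = \frac{18724 + \frac{1}{24021}}{\frac{34765}{2}} - 31069 = \left(18724 + \frac{1}{24021}\right) \frac{2}{34765} - 31069 = \frac{449769205}{24021} \cdot \frac{2}{34765} - 31069 = \frac{179907682}{167018013} - 31069 = - \frac{5188902738215}{167018013}$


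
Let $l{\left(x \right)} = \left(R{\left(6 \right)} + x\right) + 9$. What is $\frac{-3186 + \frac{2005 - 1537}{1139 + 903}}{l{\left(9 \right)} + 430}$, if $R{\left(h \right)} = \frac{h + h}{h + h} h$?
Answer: $- \frac{1626336}{231767} \approx -7.0171$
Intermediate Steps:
$R{\left(h \right)} = h$ ($R{\left(h \right)} = \frac{2 h}{2 h} h = 2 h \frac{1}{2 h} h = 1 h = h$)
$l{\left(x \right)} = 15 + x$ ($l{\left(x \right)} = \left(6 + x\right) + 9 = 15 + x$)
$\frac{-3186 + \frac{2005 - 1537}{1139 + 903}}{l{\left(9 \right)} + 430} = \frac{-3186 + \frac{2005 - 1537}{1139 + 903}}{\left(15 + 9\right) + 430} = \frac{-3186 + \frac{468}{2042}}{24 + 430} = \frac{-3186 + 468 \cdot \frac{1}{2042}}{454} = \left(-3186 + \frac{234}{1021}\right) \frac{1}{454} = \left(- \frac{3252672}{1021}\right) \frac{1}{454} = - \frac{1626336}{231767}$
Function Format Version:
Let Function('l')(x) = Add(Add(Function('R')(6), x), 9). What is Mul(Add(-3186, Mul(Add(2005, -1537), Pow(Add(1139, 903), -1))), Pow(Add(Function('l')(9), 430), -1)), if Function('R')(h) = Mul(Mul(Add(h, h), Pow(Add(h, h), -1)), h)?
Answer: Rational(-1626336, 231767) ≈ -7.0171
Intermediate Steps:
Function('R')(h) = h (Function('R')(h) = Mul(Mul(Mul(2, h), Pow(Mul(2, h), -1)), h) = Mul(Mul(Mul(2, h), Mul(Rational(1, 2), Pow(h, -1))), h) = Mul(1, h) = h)
Function('l')(x) = Add(15, x) (Function('l')(x) = Add(Add(6, x), 9) = Add(15, x))
Mul(Add(-3186, Mul(Add(2005, -1537), Pow(Add(1139, 903), -1))), Pow(Add(Function('l')(9), 430), -1)) = Mul(Add(-3186, Mul(Add(2005, -1537), Pow(Add(1139, 903), -1))), Pow(Add(Add(15, 9), 430), -1)) = Mul(Add(-3186, Mul(468, Pow(2042, -1))), Pow(Add(24, 430), -1)) = Mul(Add(-3186, Mul(468, Rational(1, 2042))), Pow(454, -1)) = Mul(Add(-3186, Rational(234, 1021)), Rational(1, 454)) = Mul(Rational(-3252672, 1021), Rational(1, 454)) = Rational(-1626336, 231767)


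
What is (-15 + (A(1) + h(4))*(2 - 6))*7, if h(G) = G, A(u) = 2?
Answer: -273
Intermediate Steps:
(-15 + (A(1) + h(4))*(2 - 6))*7 = (-15 + (2 + 4)*(2 - 6))*7 = (-15 + 6*(-4))*7 = (-15 - 24)*7 = -39*7 = -273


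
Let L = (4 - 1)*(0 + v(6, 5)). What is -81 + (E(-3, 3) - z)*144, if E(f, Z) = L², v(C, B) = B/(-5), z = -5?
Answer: 1935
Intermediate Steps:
v(C, B) = -B/5 (v(C, B) = B*(-⅕) = -B/5)
L = -3 (L = (4 - 1)*(0 - ⅕*5) = 3*(0 - 1) = 3*(-1) = -3)
E(f, Z) = 9 (E(f, Z) = (-3)² = 9)
-81 + (E(-3, 3) - z)*144 = -81 + (9 - 1*(-5))*144 = -81 + (9 + 5)*144 = -81 + 14*144 = -81 + 2016 = 1935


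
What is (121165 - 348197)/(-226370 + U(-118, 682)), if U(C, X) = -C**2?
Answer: 113516/120147 ≈ 0.94481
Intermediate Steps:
(121165 - 348197)/(-226370 + U(-118, 682)) = (121165 - 348197)/(-226370 - 1*(-118)**2) = -227032/(-226370 - 1*13924) = -227032/(-226370 - 13924) = -227032/(-240294) = -227032*(-1/240294) = 113516/120147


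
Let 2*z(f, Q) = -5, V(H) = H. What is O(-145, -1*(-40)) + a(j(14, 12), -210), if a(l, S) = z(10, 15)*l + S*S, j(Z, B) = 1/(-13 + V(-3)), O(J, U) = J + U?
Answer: 1407845/32 ≈ 43995.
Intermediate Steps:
z(f, Q) = -5/2 (z(f, Q) = (1/2)*(-5) = -5/2)
j(Z, B) = -1/16 (j(Z, B) = 1/(-13 - 3) = 1/(-16) = -1/16)
a(l, S) = S**2 - 5*l/2 (a(l, S) = -5*l/2 + S*S = -5*l/2 + S**2 = S**2 - 5*l/2)
O(-145, -1*(-40)) + a(j(14, 12), -210) = (-145 - 1*(-40)) + ((-210)**2 - 5/2*(-1/16)) = (-145 + 40) + (44100 + 5/32) = -105 + 1411205/32 = 1407845/32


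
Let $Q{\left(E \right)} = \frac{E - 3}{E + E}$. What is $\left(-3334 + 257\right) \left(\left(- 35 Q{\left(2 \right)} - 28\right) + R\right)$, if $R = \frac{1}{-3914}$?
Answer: $\frac{463676207}{7828} \approx 59233.0$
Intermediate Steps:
$Q{\left(E \right)} = \frac{-3 + E}{2 E}$
$R = - \frac{1}{3914} \approx -0.00025549$
$\left(-3334 + 257\right) \left(\left(- 35 Q{\left(2 \right)} - 28\right) + R\right) = \left(-3334 + 257\right) \left(\left(- 35 \frac{-3 + 2}{2 \cdot 2} - 28\right) - \frac{1}{3914}\right) = - 3077 \left(\left(- 35 \cdot \frac{1}{2} \cdot \frac{1}{2} \left(-1\right) - 28\right) - \frac{1}{3914}\right) = - 3077 \left(\left(\left(-35\right) \left(- \frac{1}{4}\right) - 28\right) - \frac{1}{3914}\right) = - 3077 \left(\left(\frac{35}{4} - 28\right) - \frac{1}{3914}\right) = - 3077 \left(- \frac{77}{4} - \frac{1}{3914}\right) = \left(-3077\right) \left(- \frac{150691}{7828}\right) = \frac{463676207}{7828}$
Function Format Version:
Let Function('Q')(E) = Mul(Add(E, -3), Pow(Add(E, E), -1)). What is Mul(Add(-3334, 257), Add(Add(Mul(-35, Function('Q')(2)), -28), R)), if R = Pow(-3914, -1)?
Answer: Rational(463676207, 7828) ≈ 59233.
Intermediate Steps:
Function('Q')(E) = Mul(Rational(1, 2), Pow(E, -1), Add(-3, E)) (Function('Q')(E) = Mul(Add(-3, E), Pow(Mul(2, E), -1)) = Mul(Add(-3, E), Mul(Rational(1, 2), Pow(E, -1))) = Mul(Rational(1, 2), Pow(E, -1), Add(-3, E)))
R = Rational(-1, 3914) ≈ -0.00025549
Mul(Add(-3334, 257), Add(Add(Mul(-35, Function('Q')(2)), -28), R)) = Mul(Add(-3334, 257), Add(Add(Mul(-35, Mul(Rational(1, 2), Pow(2, -1), Add(-3, 2))), -28), Rational(-1, 3914))) = Mul(-3077, Add(Add(Mul(-35, Mul(Rational(1, 2), Rational(1, 2), -1)), -28), Rational(-1, 3914))) = Mul(-3077, Add(Add(Mul(-35, Rational(-1, 4)), -28), Rational(-1, 3914))) = Mul(-3077, Add(Add(Rational(35, 4), -28), Rational(-1, 3914))) = Mul(-3077, Add(Rational(-77, 4), Rational(-1, 3914))) = Mul(-3077, Rational(-150691, 7828)) = Rational(463676207, 7828)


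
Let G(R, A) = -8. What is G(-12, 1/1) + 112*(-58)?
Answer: -6504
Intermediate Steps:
G(-12, 1/1) + 112*(-58) = -8 + 112*(-58) = -8 - 6496 = -6504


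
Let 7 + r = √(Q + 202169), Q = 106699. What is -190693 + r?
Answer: -190700 + 2*√77217 ≈ -1.9014e+5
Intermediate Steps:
r = -7 + 2*√77217 (r = -7 + √(106699 + 202169) = -7 + √308868 = -7 + 2*√77217 ≈ 548.76)
-190693 + r = -190693 + (-7 + 2*√77217) = -190700 + 2*√77217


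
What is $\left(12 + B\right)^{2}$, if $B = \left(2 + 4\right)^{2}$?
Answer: $2304$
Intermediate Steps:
$B = 36$ ($B = 6^{2} = 36$)
$\left(12 + B\right)^{2} = \left(12 + 36\right)^{2} = 48^{2} = 2304$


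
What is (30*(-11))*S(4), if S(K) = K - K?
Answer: 0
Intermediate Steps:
S(K) = 0
(30*(-11))*S(4) = (30*(-11))*0 = -330*0 = 0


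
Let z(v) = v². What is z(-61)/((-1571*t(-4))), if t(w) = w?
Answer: 3721/6284 ≈ 0.59214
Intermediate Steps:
z(-61)/((-1571*t(-4))) = (-61)²/((-1571*(-4))) = 3721/6284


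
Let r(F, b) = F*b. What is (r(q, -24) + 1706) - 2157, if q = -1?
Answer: -427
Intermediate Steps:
(r(q, -24) + 1706) - 2157 = (-1*(-24) + 1706) - 2157 = (24 + 1706) - 2157 = 1730 - 2157 = -427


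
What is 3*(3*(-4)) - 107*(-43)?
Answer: 4565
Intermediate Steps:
3*(3*(-4)) - 107*(-43) = 3*(-12) + 4601 = -36 + 4601 = 4565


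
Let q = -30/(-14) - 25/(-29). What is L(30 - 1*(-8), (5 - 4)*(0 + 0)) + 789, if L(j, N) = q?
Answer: 160777/203 ≈ 792.00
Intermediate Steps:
q = 610/203 (q = -30*(-1/14) - 25*(-1/29) = 15/7 + 25/29 = 610/203 ≈ 3.0049)
L(j, N) = 610/203
L(30 - 1*(-8), (5 - 4)*(0 + 0)) + 789 = 610/203 + 789 = 160777/203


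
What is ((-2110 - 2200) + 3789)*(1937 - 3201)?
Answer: 658544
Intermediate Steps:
((-2110 - 2200) + 3789)*(1937 - 3201) = (-4310 + 3789)*(-1264) = -521*(-1264) = 658544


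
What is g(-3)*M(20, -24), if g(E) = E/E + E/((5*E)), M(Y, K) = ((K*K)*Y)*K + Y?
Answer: -331752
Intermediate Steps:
M(Y, K) = Y + Y*K**3 (M(Y, K) = (K**2*Y)*K + Y = (Y*K**2)*K + Y = Y*K**3 + Y = Y + Y*K**3)
g(E) = 6/5 (g(E) = 1 + E*(1/(5*E)) = 1 + 1/5 = 6/5)
g(-3)*M(20, -24) = 6*(20*(1 + (-24)**3))/5 = 6*(20*(1 - 13824))/5 = 6*(20*(-13823))/5 = (6/5)*(-276460) = -331752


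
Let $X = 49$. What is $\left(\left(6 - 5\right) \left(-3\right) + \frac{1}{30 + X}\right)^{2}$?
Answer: $\frac{55696}{6241} \approx 8.9242$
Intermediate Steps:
$\left(\left(6 - 5\right) \left(-3\right) + \frac{1}{30 + X}\right)^{2} = \left(\left(6 - 5\right) \left(-3\right) + \frac{1}{30 + 49}\right)^{2} = \left(1 \left(-3\right) + \frac{1}{79}\right)^{2} = \left(-3 + \frac{1}{79}\right)^{2} = \left(- \frac{236}{79}\right)^{2} = \frac{55696}{6241}$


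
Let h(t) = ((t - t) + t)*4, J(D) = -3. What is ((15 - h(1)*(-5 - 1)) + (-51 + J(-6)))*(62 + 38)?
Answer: -1500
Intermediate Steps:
h(t) = 4*t (h(t) = (0 + t)*4 = t*4 = 4*t)
((15 - h(1)*(-5 - 1)) + (-51 + J(-6)))*(62 + 38) = ((15 - 4*1*(-5 - 1)) + (-51 - 3))*(62 + 38) = ((15 - 4*(-6)) - 54)*100 = ((15 - 1*(-24)) - 54)*100 = ((15 + 24) - 54)*100 = (39 - 54)*100 = -15*100 = -1500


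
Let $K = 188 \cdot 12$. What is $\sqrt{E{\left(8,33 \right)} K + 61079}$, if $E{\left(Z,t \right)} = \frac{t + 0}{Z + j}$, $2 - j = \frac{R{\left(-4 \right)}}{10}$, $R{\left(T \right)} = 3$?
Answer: $\frac{\sqrt{646906871}}{97} \approx 262.21$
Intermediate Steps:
$j = \frac{17}{10}$ ($j = 2 - \frac{3}{10} = \frac{17}{10} \approx 1.7$)
$E{\left(Z,t \right)} = \frac{t}{\frac{17}{10} + Z}$ ($E{\left(Z,t \right)} = \frac{t + 0}{Z + \frac{17}{10}} = \frac{t}{\frac{17}{10} + Z}$)
$K = 2256$
$\sqrt{E{\left(8,33 \right)} K + 61079} = \sqrt{10 \cdot 33 \frac{1}{17 + 10 \cdot 8} \cdot 2256 + 61079} = \sqrt{10 \cdot 33 \frac{1}{17 + 80} \cdot 2256 + 61079} = \sqrt{10 \cdot 33 \cdot \frac{1}{97} \cdot 2256 + 61079} = \sqrt{\frac{330}{97} \cdot 2256 + 61079} = \sqrt{\frac{744480}{97} + 61079} = \sqrt{\frac{6669143}{97}} = \frac{\sqrt{646906871}}{97}$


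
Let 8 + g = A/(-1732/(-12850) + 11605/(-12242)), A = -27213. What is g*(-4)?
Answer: -8559690994504/63960553 ≈ -1.3383e+5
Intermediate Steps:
g = 2139922748626/63960553 (g = -8 - 27213/(-1732/(-12850) + 11605/(-12242)) = -8 - 27213/(-1732*(-1/12850) + 11605*(-1/12242)) = -8 - 27213/(866/6425 - 11605/12242) = -8 - 27213/(-63960553/78654850) = -8 - 27213*(-78654850/63960553) = -8 + 2140434433050/63960553 = 2139922748626/63960553 ≈ 33457.)
g*(-4) = (2139922748626/63960553)*(-4) = -8559690994504/63960553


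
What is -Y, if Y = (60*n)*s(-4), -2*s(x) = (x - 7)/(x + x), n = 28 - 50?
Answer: -1815/2 ≈ -907.50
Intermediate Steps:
n = -22
s(x) = -(-7 + x)/(4*x) (s(x) = -(x - 7)/(2*(x + x)) = -(-7 + x)/(2*(2*x)) = -(-7 + x)*1/(2*x)/2 = -(-7 + x)/(4*x))
Y = 1815/2 (Y = (60*(-22))*((¼)*(7 - 1*(-4))/(-4)) = -330*(-1)*(7 + 4)/4 = -330*(-1)*11/4 = -1320*(-11/16) = 1815/2 ≈ 907.50)
-Y = -1*1815/2 = -1815/2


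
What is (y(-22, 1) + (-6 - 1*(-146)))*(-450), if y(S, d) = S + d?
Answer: -53550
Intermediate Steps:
(y(-22, 1) + (-6 - 1*(-146)))*(-450) = ((-22 + 1) + (-6 - 1*(-146)))*(-450) = (-21 + (-6 + 146))*(-450) = (-21 + 140)*(-450) = 119*(-450) = -53550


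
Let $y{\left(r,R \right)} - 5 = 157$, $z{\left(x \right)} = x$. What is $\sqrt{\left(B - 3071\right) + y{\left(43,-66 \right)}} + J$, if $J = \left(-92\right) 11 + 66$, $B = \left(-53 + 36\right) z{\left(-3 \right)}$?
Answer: $-946 + i \sqrt{2858} \approx -946.0 + 53.46 i$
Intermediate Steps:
$y{\left(r,R \right)} = 162$ ($y{\left(r,R \right)} = 5 + 157 = 162$)
$B = 51$ ($B = \left(-53 + 36\right) \left(-3\right) = \left(-17\right) \left(-3\right) = 51$)
$J = -946$ ($J = -1012 + 66 = -946$)
$\sqrt{\left(B - 3071\right) + y{\left(43,-66 \right)}} + J = \sqrt{\left(51 - 3071\right) + 162} - 946 = \sqrt{-3020 + 162} - 946 = \sqrt{-2858} - 946 = i \sqrt{2858} - 946 = -946 + i \sqrt{2858}$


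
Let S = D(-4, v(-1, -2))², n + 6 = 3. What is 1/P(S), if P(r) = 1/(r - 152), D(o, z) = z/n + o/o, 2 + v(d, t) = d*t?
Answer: -151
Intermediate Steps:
n = -3 (n = -6 + 3 = -3)
v(d, t) = -2 + d*t
D(o, z) = 1 - z/3 (D(o, z) = z/(-3) + o/o = z*(-⅓) + 1 = -z/3 + 1 = 1 - z/3)
S = 1 (S = (1 - (-2 - 1*(-2))/3)² = (1 - (-2 + 2)/3)² = (1 - ⅓*0)² = (1 + 0)² = 1² = 1)
P(r) = 1/(-152 + r)
1/P(S) = 1/(1/(-152 + 1)) = 1/(1/(-151)) = 1/(-1/151) = -151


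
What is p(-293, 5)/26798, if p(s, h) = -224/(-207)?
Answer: 112/2773593 ≈ 4.0381e-5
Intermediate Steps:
p(s, h) = 224/207 (p(s, h) = -224*(-1/207) = 224/207)
p(-293, 5)/26798 = (224/207)/26798 = (224/207)*(1/26798) = 112/2773593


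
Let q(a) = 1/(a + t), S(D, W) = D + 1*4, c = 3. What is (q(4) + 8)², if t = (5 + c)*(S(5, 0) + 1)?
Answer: 452929/7056 ≈ 64.191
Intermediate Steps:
S(D, W) = 4 + D (S(D, W) = D + 4 = 4 + D)
t = 80 (t = (5 + 3)*((4 + 5) + 1) = 8*(9 + 1) = 8*10 = 80)
q(a) = 1/(80 + a) (q(a) = 1/(a + 80) = 1/(80 + a))
(q(4) + 8)² = (1/(80 + 4) + 8)² = (1/84 + 8)² = (673/84)² = 452929/7056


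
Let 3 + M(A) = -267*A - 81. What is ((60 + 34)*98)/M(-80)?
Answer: 2303/5319 ≈ 0.43298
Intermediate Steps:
M(A) = -84 - 267*A (M(A) = -3 + (-267*A - 81) = -3 + (-81 - 267*A) = -84 - 267*A)
((60 + 34)*98)/M(-80) = ((60 + 34)*98)/(-84 - 267*(-80)) = (94*98)/(-84 + 21360) = 9212/21276 = 9212*(1/21276) = 2303/5319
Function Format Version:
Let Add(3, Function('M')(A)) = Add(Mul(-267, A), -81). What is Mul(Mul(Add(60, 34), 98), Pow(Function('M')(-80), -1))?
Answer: Rational(2303, 5319) ≈ 0.43298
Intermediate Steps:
Function('M')(A) = Add(-84, Mul(-267, A)) (Function('M')(A) = Add(-3, Add(Mul(-267, A), -81)) = Add(-3, Add(-81, Mul(-267, A))) = Add(-84, Mul(-267, A)))
Mul(Mul(Add(60, 34), 98), Pow(Function('M')(-80), -1)) = Mul(Mul(Add(60, 34), 98), Pow(Add(-84, Mul(-267, -80)), -1)) = Mul(Mul(94, 98), Pow(Add(-84, 21360), -1)) = Mul(9212, Pow(21276, -1)) = Mul(9212, Rational(1, 21276)) = Rational(2303, 5319)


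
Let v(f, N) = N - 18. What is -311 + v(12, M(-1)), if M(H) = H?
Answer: -330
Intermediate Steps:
v(f, N) = -18 + N
-311 + v(12, M(-1)) = -311 + (-18 - 1) = -311 - 19 = -330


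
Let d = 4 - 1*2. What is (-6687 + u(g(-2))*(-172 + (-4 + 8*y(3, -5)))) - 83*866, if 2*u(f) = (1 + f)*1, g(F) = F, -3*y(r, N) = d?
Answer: -235423/3 ≈ -78474.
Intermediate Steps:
d = 2 (d = 4 - 2 = 2)
y(r, N) = -⅔ (y(r, N) = -⅓*2 = -⅔)
u(f) = ½ + f/2 (u(f) = ((1 + f)*1)/2 = (1 + f)/2 = ½ + f/2)
(-6687 + u(g(-2))*(-172 + (-4 + 8*y(3, -5)))) - 83*866 = (-6687 + (½ + (½)*(-2))*(-172 + (-4 + 8*(-⅔)))) - 83*866 = (-6687 + (½ - 1)*(-172 + (-4 - 16/3))) - 71878 = (-6687 - (-172 - 28/3)/2) - 71878 = (-6687 - ½*(-544/3)) - 71878 = (-6687 + 272/3) - 71878 = -19789/3 - 71878 = -235423/3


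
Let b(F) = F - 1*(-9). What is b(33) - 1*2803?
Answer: -2761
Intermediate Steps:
b(F) = 9 + F (b(F) = F + 9 = 9 + F)
b(33) - 1*2803 = (9 + 33) - 1*2803 = 42 - 2803 = -2761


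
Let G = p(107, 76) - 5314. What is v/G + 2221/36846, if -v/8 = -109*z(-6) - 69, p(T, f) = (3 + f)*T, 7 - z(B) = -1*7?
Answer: 477126679/115659594 ≈ 4.1253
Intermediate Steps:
z(B) = 14 (z(B) = 7 - (-1)*7 = 7 - 1*(-7) = 7 + 7 = 14)
p(T, f) = T*(3 + f)
G = 3139 (G = 107*(3 + 76) - 5314 = 107*79 - 5314 = 8453 - 5314 = 3139)
v = 12760 (v = -8*(-109*14 - 69) = -8*(-1526 - 69) = -8*(-1595) = 12760)
v/G + 2221/36846 = 12760/3139 + 2221/36846 = 477126679/115659594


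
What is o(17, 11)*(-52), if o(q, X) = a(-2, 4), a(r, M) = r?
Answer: 104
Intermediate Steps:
o(q, X) = -2
o(17, 11)*(-52) = -2*(-52) = 104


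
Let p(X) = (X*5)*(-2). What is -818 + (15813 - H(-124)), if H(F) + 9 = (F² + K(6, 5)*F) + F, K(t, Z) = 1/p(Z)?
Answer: -6262/25 ≈ -250.48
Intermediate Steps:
p(X) = -10*X (p(X) = (5*X)*(-2) = -10*X)
K(t, Z) = -1/(10*Z) (K(t, Z) = 1/(-10*Z) = -1/(10*Z))
H(F) = -9 + F² + 49*F/50 (H(F) = -9 + ((F² + (-⅒/5)*F) + F) = -9 + ((F² + (-⅒*⅕)*F) + F) = -9 + ((F² - F/50) + F) = -9 + (F² + 49*F/50) = -9 + F² + 49*F/50)
-818 + (15813 - H(-124)) = -818 + (15813 - (-9 + (-124)² + (49/50)*(-124))) = -818 + (15813 - (-9 + 15376 - 3038/25)) = -818 + (15813 - 1*381137/25) = -818 + (15813 - 381137/25) = -818 + 14188/25 = -6262/25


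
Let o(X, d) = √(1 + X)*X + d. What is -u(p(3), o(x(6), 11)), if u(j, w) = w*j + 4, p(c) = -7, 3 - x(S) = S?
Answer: 73 - 21*I*√2 ≈ 73.0 - 29.698*I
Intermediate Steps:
x(S) = 3 - S
o(X, d) = d + X*√(1 + X) (o(X, d) = X*√(1 + X) + d = d + X*√(1 + X))
u(j, w) = 4 + j*w (u(j, w) = j*w + 4 = 4 + j*w)
-u(p(3), o(x(6), 11)) = -(4 - 7*(11 + (3 - 1*6)*√(1 + (3 - 1*6)))) = -(4 - 7*(11 + (3 - 6)*√(1 + (3 - 6)))) = -(4 - 7*(11 - 3*√(1 - 3))) = -(4 - 7*(11 - 3*I*√2)) = -(4 + (-77 + 21*I*√2)) = -(-73 + 21*I*√2) = 73 - 21*I*√2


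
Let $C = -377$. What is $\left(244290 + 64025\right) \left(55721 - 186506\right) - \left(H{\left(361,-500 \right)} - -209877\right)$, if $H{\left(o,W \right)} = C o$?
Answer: $-40323051055$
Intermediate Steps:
$H{\left(o,W \right)} = - 377 o$
$\left(244290 + 64025\right) \left(55721 - 186506\right) - \left(H{\left(361,-500 \right)} - -209877\right) = \left(244290 + 64025\right) \left(55721 - 186506\right) - \left(\left(-377\right) 361 - -209877\right) = 308315 \left(-130785\right) - \left(-136097 + 209877\right) = -40322977275 - 73780 = -40323051055$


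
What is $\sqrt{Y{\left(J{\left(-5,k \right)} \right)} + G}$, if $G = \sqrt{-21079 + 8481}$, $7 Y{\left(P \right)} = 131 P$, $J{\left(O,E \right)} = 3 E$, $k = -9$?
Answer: $\frac{\sqrt{-24759 + 49 i \sqrt{12598}}}{7} \approx 2.4815 + 22.615 i$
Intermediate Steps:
$Y{\left(P \right)} = \frac{131 P}{7}$
$G = i \sqrt{12598}$ ($G = \sqrt{-12598} = i \sqrt{12598} \approx 112.24 i$)
$\sqrt{Y{\left(J{\left(-5,k \right)} \right)} + G} = \sqrt{\frac{131 \cdot 3 \left(-9\right)}{7} + i \sqrt{12598}} = \sqrt{\frac{131}{7} \left(-27\right) + i \sqrt{12598}} = \sqrt{- \frac{3537}{7} + i \sqrt{12598}}$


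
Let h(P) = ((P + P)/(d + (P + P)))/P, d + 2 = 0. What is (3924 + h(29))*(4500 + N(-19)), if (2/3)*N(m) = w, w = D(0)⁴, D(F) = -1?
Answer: 989186619/56 ≈ 1.7664e+7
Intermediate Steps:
d = -2 (d = -2 + 0 = -2)
w = 1 (w = (-1)⁴ = 1)
N(m) = 3/2 (N(m) = (3/2)*1 = 3/2)
h(P) = 2/(-2 + 2*P) (h(P) = ((P + P)/(-2 + (P + P)))/P = ((2*P)/(-2 + 2*P))/P = (2*P/(-2 + 2*P))/P = 2/(-2 + 2*P))
(3924 + h(29))*(4500 + N(-19)) = (3924 + 1/(-1 + 29))*(4500 + 3/2) = (3924 + 1/28)*(9003/2) = (109873/28)*(9003/2) = 989186619/56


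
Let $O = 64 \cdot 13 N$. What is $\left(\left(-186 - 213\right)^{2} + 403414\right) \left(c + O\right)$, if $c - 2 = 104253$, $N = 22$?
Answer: $68953531785$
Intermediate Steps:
$c = 104255$ ($c = 2 + 104253 = 104255$)
$O = 18304$ ($O = 64 \cdot 13 \cdot 22 = 832 \cdot 22 = 18304$)
$\left(\left(-186 - 213\right)^{2} + 403414\right) \left(c + O\right) = \left(\left(-186 - 213\right)^{2} + 403414\right) \left(104255 + 18304\right) = \left(\left(-399\right)^{2} + 403414\right) 122559 = \left(159201 + 403414\right) 122559 = 562615 \cdot 122559 = 68953531785$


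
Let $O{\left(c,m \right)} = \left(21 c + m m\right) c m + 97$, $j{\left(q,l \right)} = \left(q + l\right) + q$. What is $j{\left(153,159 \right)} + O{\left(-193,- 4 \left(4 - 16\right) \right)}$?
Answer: $16203298$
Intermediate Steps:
$j{\left(q,l \right)} = l + 2 q$ ($j{\left(q,l \right)} = \left(l + q\right) + q = l + 2 q$)
$O{\left(c,m \right)} = 97 + c m \left(m^{2} + 21 c\right)$ ($O{\left(c,m \right)} = \left(21 c + m^{2}\right) c m + 97 = \left(m^{2} + 21 c\right) c m + 97 = c \left(m^{2} + 21 c\right) m + 97 = c m \left(m^{2} + 21 c\right) + 97 = 97 + c m \left(m^{2} + 21 c\right)$)
$j{\left(153,159 \right)} + O{\left(-193,- 4 \left(4 - 16\right) \right)} = \left(159 + 2 \cdot 153\right) + \left(97 - 193 \left(- 4 \left(4 - 16\right)\right)^{3} + 21 \left(- 4 \left(4 - 16\right)\right) \left(-193\right)^{2}\right) = \left(159 + 306\right) + \left(97 - 193 \left(- 4 \left(4 - 16\right)\right)^{3} + 21 \left(- 4 \left(4 - 16\right)\right) 37249\right) = 465 + \left(97 - 193 \left(\left(-4\right) \left(-12\right)\right)^{3} + 21 \left(\left(-4\right) \left(-12\right)\right) 37249\right) = 465 + \left(97 - 193 \cdot 48^{3} + 21 \cdot 48 \cdot 37249\right) = 465 + \left(97 - 21344256 + 37546992\right) = 465 + 16202833 = 16203298$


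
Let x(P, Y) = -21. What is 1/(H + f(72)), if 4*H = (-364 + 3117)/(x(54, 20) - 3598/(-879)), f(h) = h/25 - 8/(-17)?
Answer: -25263700/943803719 ≈ -0.026768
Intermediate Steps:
f(h) = 8/17 + h/25 (f(h) = h*(1/25) - 8*(-1/17) = h/25 + 8/17 = 8/17 + h/25)
H = -2419887/59444 (H = ((-364 + 3117)/(-21 - 3598/(-879)))/4 = (2753/(-21 - 3598*(-1/879)))/4 = (2753/(-21 + 3598/879))/4 = (2753/(-14861/879))/4 = (2753*(-879/14861))/4 = (1/4)*(-2419887/14861) = -2419887/59444 ≈ -40.709)
1/(H + f(72)) = 1/(-2419887/59444 + (8/17 + (1/25)*72)) = 1/(-2419887/59444 + (8/17 + 72/25)) = 1/(-2419887/59444 + 1424/425) = 1/(-943803719/25263700) = -25263700/943803719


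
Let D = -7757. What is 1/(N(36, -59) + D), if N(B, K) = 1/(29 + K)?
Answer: -30/232711 ≈ -0.00012892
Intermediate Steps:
1/(N(36, -59) + D) = 1/(1/(29 - 59) - 7757) = 1/(1/(-30) - 7757) = 1/(-1/30 - 7757) = 1/(-232711/30) = -30/232711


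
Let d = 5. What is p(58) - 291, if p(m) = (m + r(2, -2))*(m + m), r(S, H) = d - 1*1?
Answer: 6901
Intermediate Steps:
r(S, H) = 4 (r(S, H) = 5 - 1*1 = 5 - 1 = 4)
p(m) = 2*m*(4 + m) (p(m) = (m + 4)*(m + m) = (4 + m)*(2*m) = 2*m*(4 + m))
p(58) - 291 = 2*58*(4 + 58) - 291 = 2*58*62 - 291 = 7192 - 291 = 6901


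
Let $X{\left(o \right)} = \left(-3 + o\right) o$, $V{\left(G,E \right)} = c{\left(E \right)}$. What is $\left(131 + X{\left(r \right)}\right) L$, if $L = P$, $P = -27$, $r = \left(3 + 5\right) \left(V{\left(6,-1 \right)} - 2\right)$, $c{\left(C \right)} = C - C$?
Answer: $-11745$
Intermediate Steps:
$c{\left(C \right)} = 0$
$V{\left(G,E \right)} = 0$
$r = -16$ ($r = \left(3 + 5\right) \left(0 - 2\right) = 8 \left(-2\right) = -16$)
$X{\left(o \right)} = o \left(-3 + o\right)$
$L = -27$
$\left(131 + X{\left(r \right)}\right) L = \left(131 - 16 \left(-3 - 16\right)\right) \left(-27\right) = \left(131 - -304\right) \left(-27\right) = \left(131 + 304\right) \left(-27\right) = 435 \left(-27\right) = -11745$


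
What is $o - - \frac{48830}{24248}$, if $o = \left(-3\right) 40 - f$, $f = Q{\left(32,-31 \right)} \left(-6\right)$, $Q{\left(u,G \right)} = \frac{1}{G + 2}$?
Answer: $- \frac{41556229}{351596} \approx -118.19$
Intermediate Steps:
$Q{\left(u,G \right)} = \frac{1}{2 + G}$
$f = \frac{6}{29}$ ($f = \frac{1}{2 - 31} \left(-6\right) = \frac{1}{-29} \left(-6\right) = \left(- \frac{1}{29}\right) \left(-6\right) = \frac{6}{29} \approx 0.2069$)
$o = - \frac{3486}{29}$ ($o = \left(-3\right) 40 - \frac{6}{29} = -120 - \frac{6}{29} = - \frac{3486}{29} \approx -120.21$)
$o - - \frac{48830}{24248} = - \frac{3486}{29} - - \frac{48830}{24248} = - \frac{3486}{29} - \left(-48830\right) \frac{1}{24248} = - \frac{3486}{29} - - \frac{24415}{12124} = - \frac{3486}{29} + \frac{24415}{12124} = - \frac{41556229}{351596}$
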